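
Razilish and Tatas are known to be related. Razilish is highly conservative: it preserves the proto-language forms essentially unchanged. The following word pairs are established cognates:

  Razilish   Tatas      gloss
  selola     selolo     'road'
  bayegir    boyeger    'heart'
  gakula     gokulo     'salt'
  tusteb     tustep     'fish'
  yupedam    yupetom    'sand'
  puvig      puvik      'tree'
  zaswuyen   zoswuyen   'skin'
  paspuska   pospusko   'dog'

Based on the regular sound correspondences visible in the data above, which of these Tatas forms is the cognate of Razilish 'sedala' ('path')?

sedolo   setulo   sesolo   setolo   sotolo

setolo

yupedam ~ yupetom — Razilish d corresponds to Tatas t between vowels (before a back vowel).
bayegir ~ boyeger, gakula ~ gokulo — Razilish a corresponds to Tatas o after a consonant, before a consonant other than r, m, n, p, b, f, v.
selola ~ selolo, gakula ~ gokulo — Razilish a corresponds to Tatas o word-finally.
Applying these to Razilish 'sedala':
  sedala → setala   (d→t between vowels (before a back vowel))
  setala → setola   (a→o after a consonant, before a consonant other than r, m, n, p, b, f, v)
  setola → setolo   (a→o word-finally)
So the Tatas cognate is 'setolo'.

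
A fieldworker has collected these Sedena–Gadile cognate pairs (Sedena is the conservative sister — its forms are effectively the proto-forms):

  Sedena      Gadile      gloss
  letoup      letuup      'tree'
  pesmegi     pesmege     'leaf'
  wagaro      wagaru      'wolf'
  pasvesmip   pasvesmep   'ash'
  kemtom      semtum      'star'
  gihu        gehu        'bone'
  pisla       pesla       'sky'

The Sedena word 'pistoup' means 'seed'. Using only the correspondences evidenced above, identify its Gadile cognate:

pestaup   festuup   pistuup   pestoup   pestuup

pestuup

gihu ~ gehu, pisla ~ pesla — Sedena i corresponds to Gadile e after a consonant, before a consonant other than r, m, n, p, b, f, v.
letoup ~ letuup — Sedena o corresponds to Gadile u after a consonant, before a back vowel.
Applying these to Sedena 'pistoup':
  pistoup → pestoup   (i→e after a consonant, before a consonant other than r, m, n, p, b, f, v)
  pestoup → pestuup   (o→u after a consonant, before a back vowel)
So the Gadile cognate is 'pestuup'.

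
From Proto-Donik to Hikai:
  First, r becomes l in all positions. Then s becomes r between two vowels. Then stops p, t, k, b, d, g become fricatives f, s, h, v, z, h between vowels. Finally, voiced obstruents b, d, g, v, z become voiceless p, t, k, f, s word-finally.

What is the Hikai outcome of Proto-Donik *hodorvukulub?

Hikai: *hodorvukulub > hodolvukulub > hozolvuhulub > hozolvuhulup  (by unconditioned shift, intervocalic lenition, final devoicing)

hozolvuhulup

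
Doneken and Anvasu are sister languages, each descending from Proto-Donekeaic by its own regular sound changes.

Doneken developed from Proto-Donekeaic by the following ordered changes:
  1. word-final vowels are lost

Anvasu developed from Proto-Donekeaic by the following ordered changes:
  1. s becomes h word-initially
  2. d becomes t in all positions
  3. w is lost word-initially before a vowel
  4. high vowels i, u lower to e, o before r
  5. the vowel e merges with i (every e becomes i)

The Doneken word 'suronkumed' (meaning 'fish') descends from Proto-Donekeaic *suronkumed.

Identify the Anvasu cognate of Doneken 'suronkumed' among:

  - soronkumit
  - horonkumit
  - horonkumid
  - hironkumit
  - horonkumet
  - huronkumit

Anvasu: start from *suronkumed.
  rule 1 (debuccalisation): suronkumed → huronkumed
  rule 2 (unconditioned shift): huronkumed → huronkumet
  rule 3: no change — huronkumet
  rule 4 (pre-rhotic lowering): huronkumet → horonkumet
  rule 5 (vowel merger): horonkumet → horonkumit
  ⇒ Anvasu horonkumit
The other candidates each miss or misapply at least one Anvasu change.

horonkumit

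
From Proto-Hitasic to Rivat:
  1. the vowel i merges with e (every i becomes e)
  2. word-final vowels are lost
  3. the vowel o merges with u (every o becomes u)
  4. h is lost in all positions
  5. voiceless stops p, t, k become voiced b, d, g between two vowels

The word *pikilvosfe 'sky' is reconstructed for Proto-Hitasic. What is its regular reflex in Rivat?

Rivat: start from *pikilvosfe.
  rule 1 (vowel merger): pikilvosfe → pekelvosfe
  rule 2 (apocope): pekelvosfe → pekelvosf
  rule 3 (vowel merger): pekelvosf → pekelvusf
  rule 4: no change — pekelvusf
  rule 5 (intervocalic voicing): pekelvusf → pegelvusf
  ⇒ Rivat pegelvusf

pegelvusf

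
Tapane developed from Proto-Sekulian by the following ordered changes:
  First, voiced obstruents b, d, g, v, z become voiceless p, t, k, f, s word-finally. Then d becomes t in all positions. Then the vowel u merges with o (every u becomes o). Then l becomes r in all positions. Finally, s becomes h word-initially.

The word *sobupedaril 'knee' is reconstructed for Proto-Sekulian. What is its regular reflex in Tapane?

Tapane: *sobupedaril > sobupetaril > sobopetaril > sobopetarir > hobopetarir  (by unconditioned shift, vowel merger, unconditioned shift, debuccalisation)

hobopetarir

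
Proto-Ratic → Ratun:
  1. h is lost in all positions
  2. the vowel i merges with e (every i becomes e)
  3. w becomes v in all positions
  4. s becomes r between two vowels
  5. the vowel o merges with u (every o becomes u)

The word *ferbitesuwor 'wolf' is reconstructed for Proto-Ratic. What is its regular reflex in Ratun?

Ratun: *ferbitesuwor > ferbetesuwor > ferbetesuvor > ferbeteruvor > ferbeteruvur  (by vowel merger, unconditioned shift, rhotacism, vowel merger)

ferbeteruvur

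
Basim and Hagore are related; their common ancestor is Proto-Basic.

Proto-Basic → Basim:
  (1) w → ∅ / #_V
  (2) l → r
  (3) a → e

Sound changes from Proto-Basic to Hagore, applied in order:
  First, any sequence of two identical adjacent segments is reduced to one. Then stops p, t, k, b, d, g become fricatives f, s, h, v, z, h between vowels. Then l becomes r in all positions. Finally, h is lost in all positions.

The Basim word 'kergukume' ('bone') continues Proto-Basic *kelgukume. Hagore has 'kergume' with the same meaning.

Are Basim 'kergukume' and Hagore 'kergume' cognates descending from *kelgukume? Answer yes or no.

no

Derive the expected Hagore reflex of *kelgukume:
Hagore: start from *kelgukume.
  rule 1: no change — kelgukume
  rule 2 (intervocalic lenition): kelgukume → kelguhume
  rule 3 (unconditioned shift): kelguhume → kerguhume
  rule 4 (h-loss): kerguhume → kerguume
  ⇒ Hagore kerguume
The regular Hagore reflex would be 'kerguume', but the attested form is 'kergume'. The correspondence is irregular, so they are not cognates (the Hagore form has a different source).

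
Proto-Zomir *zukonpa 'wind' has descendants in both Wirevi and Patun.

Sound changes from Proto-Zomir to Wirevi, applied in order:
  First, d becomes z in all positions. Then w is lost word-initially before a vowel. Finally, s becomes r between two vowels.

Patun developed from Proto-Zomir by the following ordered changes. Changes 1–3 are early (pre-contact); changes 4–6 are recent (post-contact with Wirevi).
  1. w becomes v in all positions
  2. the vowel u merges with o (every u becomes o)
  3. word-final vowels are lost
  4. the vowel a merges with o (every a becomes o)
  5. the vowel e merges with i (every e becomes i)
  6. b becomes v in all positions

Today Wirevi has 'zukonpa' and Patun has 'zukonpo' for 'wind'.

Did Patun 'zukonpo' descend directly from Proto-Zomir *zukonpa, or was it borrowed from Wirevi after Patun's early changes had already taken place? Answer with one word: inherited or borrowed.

borrowed

If inherited, *zukonpa would pass through all of Patun's changes:
Patun: *zukonpa > zokonpa > zokonp  (by vowel merger, apocope)
If borrowed from Wirevi 'zukonpa' after the early changes, it would undergo only the recent ones:
  rule 4 (vowel merger): zukonpa → zukonpo
  rule 5 (vowel merger): no change (zukonpo)
  rule 6 (unconditioned shift): no change (zukonpo)
  ⇒ as a loan: zukonpo
Patun 'zukonpo' matches the loan outcome 'zukonpo', not the inherited 'zokonp' — it skipped the early Patun changes, so it was borrowed from Wirevi.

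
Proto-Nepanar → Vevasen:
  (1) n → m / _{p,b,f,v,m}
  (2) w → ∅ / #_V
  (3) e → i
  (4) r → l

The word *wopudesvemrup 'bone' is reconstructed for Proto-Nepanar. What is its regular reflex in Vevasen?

opudisvimlup

Vevasen: start from *wopudesvemrup.
  rule 1: no change — wopudesvemrup
  rule 2 (glide loss): wopudesvemrup → opudesvemrup
  rule 3 (vowel merger): opudesvemrup → opudisvimrup
  rule 4 (unconditioned shift): opudisvimrup → opudisvimlup
  ⇒ Vevasen opudisvimlup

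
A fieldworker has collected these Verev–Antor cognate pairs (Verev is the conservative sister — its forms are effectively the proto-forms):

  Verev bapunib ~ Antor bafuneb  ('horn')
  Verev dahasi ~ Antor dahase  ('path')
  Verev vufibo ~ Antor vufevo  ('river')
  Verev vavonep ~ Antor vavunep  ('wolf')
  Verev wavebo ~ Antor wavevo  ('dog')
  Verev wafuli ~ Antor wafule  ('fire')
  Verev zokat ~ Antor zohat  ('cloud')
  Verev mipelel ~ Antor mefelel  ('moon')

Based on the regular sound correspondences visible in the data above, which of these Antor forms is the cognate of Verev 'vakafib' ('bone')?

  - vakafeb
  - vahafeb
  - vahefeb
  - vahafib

zokat ~ zohat — Verev k corresponds to Antor h between vowels (before a back vowel).
bapunib ~ bafuneb, vufibo ~ vufevo — Verev i corresponds to Antor e after a consonant, before a labial obstruent.
Applying these to Verev 'vakafib':
  vakafib → vahafib   (k→h between vowels (before a back vowel))
  vahafib → vahafeb   (i→e after a consonant, before a labial obstruent)
So the Antor cognate is 'vahafeb'.

vahafeb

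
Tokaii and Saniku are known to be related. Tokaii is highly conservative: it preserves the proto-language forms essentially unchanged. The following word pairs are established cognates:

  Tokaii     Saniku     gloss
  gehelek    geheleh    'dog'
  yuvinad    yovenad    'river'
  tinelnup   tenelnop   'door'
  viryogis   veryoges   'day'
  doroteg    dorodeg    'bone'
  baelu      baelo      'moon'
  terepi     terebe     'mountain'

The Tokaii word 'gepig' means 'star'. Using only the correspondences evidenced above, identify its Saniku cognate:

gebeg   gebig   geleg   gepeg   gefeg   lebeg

terepi ~ terebe — Tokaii p corresponds to Saniku b between vowels (before a front vowel).
viryogis ~ veryoges — Tokaii i corresponds to Saniku e after a consonant, before a consonant other than r, m, n, p, b, f, v.
Applying these to Tokaii 'gepig':
  gepig → gebig   (p→b between vowels (before a front vowel))
  gebig → gebeg   (i→e after a consonant, before a consonant other than r, m, n, p, b, f, v)
So the Saniku cognate is 'gebeg'.

gebeg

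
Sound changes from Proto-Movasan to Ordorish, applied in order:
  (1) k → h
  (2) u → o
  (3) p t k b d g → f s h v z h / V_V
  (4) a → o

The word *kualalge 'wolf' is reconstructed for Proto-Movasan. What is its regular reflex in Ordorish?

Ordorish: start from *kualalge.
  rule 1 (unconditioned shift): kualalge → hualalge
  rule 2 (vowel merger): hualalge → hoalalge
  rule 3: no change — hoalalge
  rule 4 (vowel merger): hoalalge → hoololge
  ⇒ Ordorish hoololge

hoololge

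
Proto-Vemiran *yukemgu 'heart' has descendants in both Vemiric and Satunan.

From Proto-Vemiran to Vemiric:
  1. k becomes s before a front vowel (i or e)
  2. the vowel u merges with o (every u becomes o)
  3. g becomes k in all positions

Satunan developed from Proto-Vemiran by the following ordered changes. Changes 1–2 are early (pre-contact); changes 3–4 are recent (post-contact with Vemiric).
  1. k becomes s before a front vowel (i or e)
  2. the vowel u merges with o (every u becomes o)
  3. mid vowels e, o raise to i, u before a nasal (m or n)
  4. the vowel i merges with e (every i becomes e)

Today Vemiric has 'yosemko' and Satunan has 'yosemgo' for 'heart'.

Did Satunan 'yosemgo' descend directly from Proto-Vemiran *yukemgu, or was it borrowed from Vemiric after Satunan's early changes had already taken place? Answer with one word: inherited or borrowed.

inherited

If inherited, *yukemgu would pass through all of Satunan's changes:
Satunan: start from *yukemgu.
  rule 1 (palatalisation): yukemgu → yusemgu
  rule 2 (vowel merger): yusemgu → yosemgo
  rule 3 (pre-nasal raising): yosemgo → yosimgo
  rule 4 (vowel merger): yosimgo → yosemgo
  ⇒ Satunan yosemgo
If borrowed from Vemiric 'yosemko' after the early changes, it would undergo only the recent ones:
  rule 3 (pre-nasal raising): yosemko → yosimko
  rule 4 (vowel merger): yosimko → yosemko
  ⇒ as a loan: yosemko
Satunan 'yosemgo' matches the inherited outcome exactly, so it is an inherited cognate, not a loan.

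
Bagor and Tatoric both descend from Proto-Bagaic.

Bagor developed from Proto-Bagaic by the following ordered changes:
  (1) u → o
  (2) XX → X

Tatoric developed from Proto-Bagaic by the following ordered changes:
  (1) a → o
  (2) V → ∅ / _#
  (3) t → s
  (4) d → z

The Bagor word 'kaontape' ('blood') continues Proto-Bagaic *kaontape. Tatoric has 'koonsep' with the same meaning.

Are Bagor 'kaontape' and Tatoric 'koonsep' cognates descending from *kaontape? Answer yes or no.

no

Derive the expected Tatoric reflex of *kaontape:
Tatoric: *kaontape > koontope > koontop > koonsop  (by vowel merger, apocope, unconditioned shift)
The regular Tatoric reflex would be 'koonsop', but the attested form is 'koonsep'. The correspondence is irregular, so they are not cognates (the Tatoric form has a different source).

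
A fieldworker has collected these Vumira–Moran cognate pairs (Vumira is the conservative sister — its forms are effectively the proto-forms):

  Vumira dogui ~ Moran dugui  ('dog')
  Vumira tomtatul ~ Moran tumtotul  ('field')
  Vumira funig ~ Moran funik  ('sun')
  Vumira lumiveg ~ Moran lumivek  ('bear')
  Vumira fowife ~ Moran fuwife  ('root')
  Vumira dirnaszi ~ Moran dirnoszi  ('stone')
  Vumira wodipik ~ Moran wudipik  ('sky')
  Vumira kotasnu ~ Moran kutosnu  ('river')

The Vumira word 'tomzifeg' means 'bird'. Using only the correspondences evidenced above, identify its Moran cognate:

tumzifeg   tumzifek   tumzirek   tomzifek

tomtatul ~ tumtotul — Vumira o corresponds to Moran u after a consonant, before a nasal.
funig ~ funik, lumiveg ~ lumivek — Vumira g corresponds to Moran k word-finally.
Applying these to Vumira 'tomzifeg':
  tomzifeg → tumzifeg   (o→u after a consonant, before a nasal)
  tumzifeg → tumzifek   (g→k word-finally)
So the Moran cognate is 'tumzifek'.

tumzifek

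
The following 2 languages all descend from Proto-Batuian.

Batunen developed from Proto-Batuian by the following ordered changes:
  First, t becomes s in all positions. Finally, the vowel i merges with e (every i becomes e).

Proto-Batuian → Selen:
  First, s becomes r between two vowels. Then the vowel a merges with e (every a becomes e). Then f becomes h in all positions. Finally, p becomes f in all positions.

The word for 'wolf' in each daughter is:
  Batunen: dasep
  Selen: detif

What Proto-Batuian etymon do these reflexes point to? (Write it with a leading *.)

*datip

Position 2: Batunen has a, Selen has e. Batunen preserves a here (none of its changes turn any other segment into a), so the proto-segment is *a.
Position 5: Batunen has p, Selen has f. Batunen preserves p here (none of its changes turn any other segment into p), so the proto-segment is *p.
Position 3: Batunen has s, Selen has t. Selen preserves t here (none of its changes turn any other segment into t), so the proto-segment is *t.
Continuing position by position gives *datip; check it forward:
Batunen: *datip
  datip → dasip   [unconditioned shift]
  dasip → dasep   [vowel merger]
  giving Batunen dasep.
Selen: start from *datip.
  rule 1: no change — datip
  rule 2 (vowel merger): datip → detip
  rule 3: no change — detip
  rule 4 (unconditioned shift): detip → detif
  ⇒ Selen detif
*datip is the unique common source.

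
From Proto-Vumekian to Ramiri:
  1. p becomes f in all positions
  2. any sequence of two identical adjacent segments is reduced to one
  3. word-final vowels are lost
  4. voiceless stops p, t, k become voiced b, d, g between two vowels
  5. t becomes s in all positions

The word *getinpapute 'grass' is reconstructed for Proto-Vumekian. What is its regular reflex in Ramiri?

Ramiri: start from *getinpapute.
  rule 1 (unconditioned shift): getinpapute → getinfafute
  rule 2: no change — getinfafute
  rule 3 (apocope): getinfafute → getinfafut
  rule 4 (intervocalic voicing): getinfafut → gedinfafut
  rule 5 (unconditioned shift): gedinfafut → gedinfafus
  ⇒ Ramiri gedinfafus

gedinfafus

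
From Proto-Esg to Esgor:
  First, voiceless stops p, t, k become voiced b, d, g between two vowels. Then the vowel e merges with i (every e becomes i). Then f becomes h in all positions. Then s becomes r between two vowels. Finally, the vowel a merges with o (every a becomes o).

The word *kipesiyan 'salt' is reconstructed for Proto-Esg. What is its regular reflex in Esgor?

kibiriyon

Esgor: *kipesiyan > kibesiyan > kibisiyan > kibiriyan > kibiriyon  (by intervocalic voicing, vowel merger, rhotacism, vowel merger)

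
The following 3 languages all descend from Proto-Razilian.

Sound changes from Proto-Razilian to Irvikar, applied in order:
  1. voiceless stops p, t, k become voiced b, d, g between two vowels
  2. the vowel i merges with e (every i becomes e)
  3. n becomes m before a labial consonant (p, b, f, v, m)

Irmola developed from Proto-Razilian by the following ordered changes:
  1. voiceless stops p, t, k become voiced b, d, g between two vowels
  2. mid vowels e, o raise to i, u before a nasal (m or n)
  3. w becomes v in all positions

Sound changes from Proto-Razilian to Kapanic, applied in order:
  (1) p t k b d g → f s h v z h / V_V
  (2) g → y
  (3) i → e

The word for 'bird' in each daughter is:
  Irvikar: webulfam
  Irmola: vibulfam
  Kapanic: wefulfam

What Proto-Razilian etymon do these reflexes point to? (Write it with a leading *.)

Position 2: Irvikar has e, Irmola has i, Kapanic has e. Taking the neighbouring segments as reconstructed: Irvikar e could go back to *e or *i; Irmola i can only go back to *i; Kapanic e could go back to *e or *i — the one source consistent with every daughter is *i.
Position 3: Irvikar has b, Irmola has b, Kapanic has f. Taking the neighbouring segments as reconstructed: Irvikar b could go back to *p or *b; Irmola b could go back to *p or *b; Kapanic f could go back to *p or *f — the one source consistent with every daughter is *p.
Position 1: Irvikar has w, Irmola has v, Kapanic has w. Irvikar preserves w here (none of its changes turn any other segment into w), so the proto-segment is *w.
Continuing position by position gives *wipulfam; check it forward:
Irvikar: start from *wipulfam.
  rule 1 (intervocalic voicing): wipulfam → wibulfam
  rule 2 (vowel merger): wibulfam → webulfam
  rule 3: no change — webulfam
  ⇒ Irvikar webulfam
Irmola: *wipulfam
  wipulfam → wibulfam   [intervocalic voicing]
  wibulfam (rule 2 does not apply)
  wibulfam → vibulfam   [unconditioned shift]
  giving Irmola vibulfam.
Kapanic: *wipulfam > wifulfam > wefulfam  (by intervocalic lenition, vowel merger)
Only *wipulfam yields all of Irvikar webulfam, Irmola vibulfam, Kapanic wefulfam.

*wipulfam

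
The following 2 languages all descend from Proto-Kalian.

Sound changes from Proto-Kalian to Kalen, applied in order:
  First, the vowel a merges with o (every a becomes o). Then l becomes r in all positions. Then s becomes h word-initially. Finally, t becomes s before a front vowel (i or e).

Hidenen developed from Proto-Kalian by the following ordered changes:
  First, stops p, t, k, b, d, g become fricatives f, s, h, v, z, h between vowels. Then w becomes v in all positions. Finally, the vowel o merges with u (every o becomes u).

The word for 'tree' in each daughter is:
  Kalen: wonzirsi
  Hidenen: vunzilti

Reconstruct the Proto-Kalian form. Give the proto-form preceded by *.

*wonzilti

Position 1: Kalen has w, Hidenen has v. Kalen preserves w here (none of its changes turn any other segment into w), so the proto-segment is *w.
Position 6: Kalen has r, Hidenen has l. Hidenen preserves l here (none of its changes turn any other segment into l), so the proto-segment is *l.
Position 2: Kalen has o, Hidenen has u. Taking the neighbouring segments as reconstructed: Kalen o could go back to *a or *o; Hidenen u could go back to *o or *u — the one source consistent with every daughter is *o.
Continuing position by position gives *wonzilti; check it forward:
Kalen: start from *wonzilti.
  rule 1: no change — wonzilti
  rule 2 (unconditioned shift): wonzilti → wonzirti
  rule 3: no change — wonzirti
  rule 4 (palatalisation): wonzirti → wonzirsi
  ⇒ Kalen wonzirsi
Hidenen: *wonzilti > vonzilti > vunzilti  (by unconditioned shift, vowel merger)
Only *wonzilti yields all of Kalen wonzirsi, Hidenen vunzilti.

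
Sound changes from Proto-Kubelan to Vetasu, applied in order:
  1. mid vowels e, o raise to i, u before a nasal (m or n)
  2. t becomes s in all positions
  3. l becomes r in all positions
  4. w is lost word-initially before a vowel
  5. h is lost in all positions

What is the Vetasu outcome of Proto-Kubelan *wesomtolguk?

esumsorguk

Vetasu: start from *wesomtolguk.
  rule 1 (pre-nasal raising): wesomtolguk → wesumtolguk
  rule 2 (unconditioned shift): wesumtolguk → wesumsolguk
  rule 3 (unconditioned shift): wesumsolguk → wesumsorguk
  rule 4 (glide loss): wesumsorguk → esumsorguk
  rule 5: no change — esumsorguk
  ⇒ Vetasu esumsorguk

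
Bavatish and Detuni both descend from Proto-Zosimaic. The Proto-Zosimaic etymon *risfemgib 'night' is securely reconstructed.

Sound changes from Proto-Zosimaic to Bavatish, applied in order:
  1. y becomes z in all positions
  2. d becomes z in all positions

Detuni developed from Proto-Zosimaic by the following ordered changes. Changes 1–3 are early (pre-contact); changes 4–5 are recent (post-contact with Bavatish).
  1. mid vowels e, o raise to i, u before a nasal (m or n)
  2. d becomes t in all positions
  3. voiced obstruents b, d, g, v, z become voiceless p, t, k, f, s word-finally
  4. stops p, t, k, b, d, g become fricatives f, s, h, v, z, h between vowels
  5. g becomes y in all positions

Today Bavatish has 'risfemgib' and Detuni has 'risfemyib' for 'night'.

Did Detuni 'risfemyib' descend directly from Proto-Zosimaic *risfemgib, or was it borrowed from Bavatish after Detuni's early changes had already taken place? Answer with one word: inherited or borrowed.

borrowed

If inherited, *risfemgib would pass through all of Detuni's changes:
Detuni: start from *risfemgib.
  rule 1 (pre-nasal raising): risfemgib → risfimgib
  rule 2: no change — risfimgib
  rule 3 (final devoicing): risfimgib → risfimgip
  rule 4: no change — risfimgip
  rule 5 (unconditioned shift): risfimgip → risfimyip
  ⇒ Detuni risfimyip
If borrowed from Bavatish 'risfemgib' after the early changes, it would undergo only the recent ones:
  rule 4 (intervocalic lenition): no change (risfemgib)
  rule 5 (unconditioned shift): risfemgib → risfemyib
  ⇒ as a loan: risfemyib
Detuni 'risfemyib' matches the loan outcome 'risfemyib', not the inherited 'risfimyip' — it skipped the early Detuni changes, so it was borrowed from Bavatish.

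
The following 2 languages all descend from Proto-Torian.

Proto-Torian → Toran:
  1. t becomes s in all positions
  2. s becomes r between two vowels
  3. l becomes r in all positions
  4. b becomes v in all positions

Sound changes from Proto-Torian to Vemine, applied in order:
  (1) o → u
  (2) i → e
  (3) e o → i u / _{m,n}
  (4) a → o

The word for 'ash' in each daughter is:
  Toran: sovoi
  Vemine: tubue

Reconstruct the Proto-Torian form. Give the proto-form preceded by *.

*toboi

Position 2: Toran has o, Vemine has u. Toran preserves o here (none of its changes turn any other segment into o), so the proto-segment is *o.
Position 3: Toran has v, Vemine has b. Vemine preserves b here (none of its changes turn any other segment into b), so the proto-segment is *b.
Position 1: Toran has s, Vemine has t. Vemine preserves t here (none of its changes turn any other segment into t), so the proto-segment is *t.
Continuing position by position gives *toboi; check it forward:
Toran: *toboi > soboi > sovoi  (by unconditioned shift, unconditioned shift)
Vemine: *toboi > tubui > tubue  (by vowel merger, vowel merger)
*toboi is the unique common source.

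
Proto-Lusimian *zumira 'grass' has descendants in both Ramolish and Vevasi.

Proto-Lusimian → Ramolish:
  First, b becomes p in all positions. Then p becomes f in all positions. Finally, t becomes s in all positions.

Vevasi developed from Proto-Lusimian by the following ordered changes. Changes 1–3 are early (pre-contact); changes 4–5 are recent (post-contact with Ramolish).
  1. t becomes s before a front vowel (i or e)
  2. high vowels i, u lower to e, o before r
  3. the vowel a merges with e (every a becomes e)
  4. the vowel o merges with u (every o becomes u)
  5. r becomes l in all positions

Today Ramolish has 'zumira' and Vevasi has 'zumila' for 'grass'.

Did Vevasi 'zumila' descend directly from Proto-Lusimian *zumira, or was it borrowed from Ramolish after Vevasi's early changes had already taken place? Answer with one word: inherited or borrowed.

borrowed

If inherited, *zumira would pass through all of Vevasi's changes:
Vevasi: start from *zumira.
  rule 1: no change — zumira
  rule 2 (pre-rhotic lowering): zumira → zumera
  rule 3 (vowel merger): zumera → zumere
  rule 4: no change — zumere
  rule 5 (unconditioned shift): zumere → zumele
  ⇒ Vevasi zumele
If borrowed from Ramolish 'zumira' after the early changes, it would undergo only the recent ones:
  rule 4 (vowel merger): no change (zumira)
  rule 5 (unconditioned shift): zumira → zumila
  ⇒ as a loan: zumila
Vevasi 'zumila' matches the loan outcome 'zumila', not the inherited 'zumele' — it skipped the early Vevasi changes, so it was borrowed from Ramolish.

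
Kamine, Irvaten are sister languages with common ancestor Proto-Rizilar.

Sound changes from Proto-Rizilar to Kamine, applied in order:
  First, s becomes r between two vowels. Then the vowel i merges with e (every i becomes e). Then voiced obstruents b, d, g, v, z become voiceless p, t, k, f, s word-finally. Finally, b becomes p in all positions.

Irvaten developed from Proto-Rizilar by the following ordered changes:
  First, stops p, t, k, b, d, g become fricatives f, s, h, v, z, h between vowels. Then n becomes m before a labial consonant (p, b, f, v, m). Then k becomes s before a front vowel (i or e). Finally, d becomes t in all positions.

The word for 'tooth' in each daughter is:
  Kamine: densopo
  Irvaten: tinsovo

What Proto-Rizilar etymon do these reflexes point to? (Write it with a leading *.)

Position 6: Kamine has p, Irvaten has v. Taking the neighbouring segments as reconstructed: Kamine p could go back to *p or *b; Irvaten v could go back to *b or *v — the one source consistent with every daughter is *b.
Position 1: Kamine has d, Irvaten has t. Kamine preserves d here (none of its changes turn any other segment into d), so the proto-segment is *d.
Position 2: Kamine has e, Irvaten has i. Irvaten preserves i here (none of its changes turn any other segment into i), so the proto-segment is *i.
This points to *dinsobo. Verify forward in each daughter:
Kamine: *dinsobo > densobo > densopo  (by vowel merger, unconditioned shift)
Irvaten: *dinsobo
  dinsobo → dinsovo   [intervocalic lenition]
  dinsovo (rule 2 does not apply)
  dinsovo (rule 3 does not apply)
  dinsovo → tinsovo   [unconditioned shift]
  giving Irvaten tinsovo.
No other proto-form is consistent with every reflex, so the reconstruction is *dinsobo.

*dinsobo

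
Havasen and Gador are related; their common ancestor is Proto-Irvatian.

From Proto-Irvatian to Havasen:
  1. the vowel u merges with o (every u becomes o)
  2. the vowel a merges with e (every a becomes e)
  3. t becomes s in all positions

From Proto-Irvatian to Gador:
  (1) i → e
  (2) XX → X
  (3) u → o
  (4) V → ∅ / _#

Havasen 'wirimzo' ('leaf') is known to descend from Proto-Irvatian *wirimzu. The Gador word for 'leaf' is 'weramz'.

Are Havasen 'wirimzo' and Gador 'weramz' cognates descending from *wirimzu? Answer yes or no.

no

Derive the expected Gador reflex of *wirimzu:
Gador: *wirimzu
  wirimzu → weremzu   [vowel merger]
  weremzu (rule 2 does not apply)
  weremzu → weremzo   [vowel merger]
  weremzo → weremz   [apocope]
  giving Gador weremz.
The regular Gador reflex would be 'weremz', but the attested form is 'weramz'. The correspondence is irregular, so they are not cognates (the Gador form has a different source).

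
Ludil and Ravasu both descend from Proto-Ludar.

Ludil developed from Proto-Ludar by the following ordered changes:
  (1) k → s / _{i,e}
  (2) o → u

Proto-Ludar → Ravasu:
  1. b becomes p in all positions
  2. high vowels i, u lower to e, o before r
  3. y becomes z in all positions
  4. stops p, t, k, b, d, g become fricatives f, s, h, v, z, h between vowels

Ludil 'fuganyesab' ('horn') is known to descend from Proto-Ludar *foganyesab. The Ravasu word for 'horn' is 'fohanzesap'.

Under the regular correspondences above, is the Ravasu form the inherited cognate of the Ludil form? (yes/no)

yes

Derive the expected Ravasu reflex of *foganyesab:
Ravasu: *foganyesab
  foganyesab → foganyesap   [unconditioned shift]
  foganyesap (rule 2 does not apply)
  foganyesap → foganzesap   [unconditioned shift]
  foganzesap → fohanzesap   [intervocalic lenition]
  giving Ravasu fohanzesap.
Ravasu 'fohanzesap' matches the regular reflex exactly, so the pair is cognate.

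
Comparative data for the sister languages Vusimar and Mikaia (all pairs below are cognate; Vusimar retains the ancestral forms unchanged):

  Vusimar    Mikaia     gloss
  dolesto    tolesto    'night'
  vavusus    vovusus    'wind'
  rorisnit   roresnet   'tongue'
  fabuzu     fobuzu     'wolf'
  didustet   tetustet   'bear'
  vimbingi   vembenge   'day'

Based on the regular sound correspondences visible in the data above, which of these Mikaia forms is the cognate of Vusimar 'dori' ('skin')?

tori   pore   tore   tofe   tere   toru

tore

dolesto ~ tolesto — Vusimar d corresponds to Mikaia t word-initially before a back vowel.
vimbingi ~ vembenge — Vusimar i corresponds to Mikaia e word-finally.
Applying these to Vusimar 'dori':
  dori → tori   (d→t word-initially before a back vowel)
  tori → tore   (i→e word-finally)
So the Mikaia cognate is 'tore'.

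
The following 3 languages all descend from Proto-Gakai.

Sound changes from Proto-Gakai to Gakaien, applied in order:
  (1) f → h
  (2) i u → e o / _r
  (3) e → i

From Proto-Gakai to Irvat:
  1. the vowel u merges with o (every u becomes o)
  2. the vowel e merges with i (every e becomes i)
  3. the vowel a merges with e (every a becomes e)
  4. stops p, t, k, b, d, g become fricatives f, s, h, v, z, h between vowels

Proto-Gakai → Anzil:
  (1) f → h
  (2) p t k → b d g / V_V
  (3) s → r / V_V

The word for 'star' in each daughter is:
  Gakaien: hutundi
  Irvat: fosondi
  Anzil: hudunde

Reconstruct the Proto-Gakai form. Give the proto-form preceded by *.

Position 7: Gakaien has i, Irvat has i, Anzil has e. Anzil preserves e here (none of its changes turn any other segment into e), so the proto-segment is *e.
Position 1: Gakaien has h, Irvat has f, Anzil has h. Taking the neighbouring segments as reconstructed: Gakaien h could go back to *f or *h; Irvat f can only go back to *f; Anzil h could go back to *f or *h — the one source consistent with every daughter is *f.
Continuing position by position gives *futunde; check it forward:
Gakaien: *futunde
  futunde → hutunde   [unconditioned shift]
  hutunde (rule 2 does not apply)
  hutunde → hutundi   [vowel merger]
  giving Gakaien hutundi.
Irvat: *futunde
  futunde → fotonde   [vowel merger]
  fotonde → fotondi   [vowel merger]
  fotondi (rule 3 does not apply)
  fotondi → fosondi   [intervocalic lenition]
  giving Irvat fosondi.
Anzil: *futunde > hutunde > hudunde  (by unconditioned shift, intervocalic voicing)
No other proto-form is consistent with every reflex, so the reconstruction is *futunde.

*futunde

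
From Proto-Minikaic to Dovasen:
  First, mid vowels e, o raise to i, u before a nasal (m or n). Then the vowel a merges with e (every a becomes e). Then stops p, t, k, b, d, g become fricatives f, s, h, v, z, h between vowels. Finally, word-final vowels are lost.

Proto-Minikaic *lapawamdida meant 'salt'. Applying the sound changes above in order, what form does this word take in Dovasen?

Dovasen: *lapawamdida
  lapawamdida (rule 1 does not apply)
  lapawamdida → lepewemdide   [vowel merger]
  lepewemdide → lefewemdize   [intervocalic lenition]
  lefewemdize → lefewemdiz   [apocope]
  giving Dovasen lefewemdiz.

lefewemdiz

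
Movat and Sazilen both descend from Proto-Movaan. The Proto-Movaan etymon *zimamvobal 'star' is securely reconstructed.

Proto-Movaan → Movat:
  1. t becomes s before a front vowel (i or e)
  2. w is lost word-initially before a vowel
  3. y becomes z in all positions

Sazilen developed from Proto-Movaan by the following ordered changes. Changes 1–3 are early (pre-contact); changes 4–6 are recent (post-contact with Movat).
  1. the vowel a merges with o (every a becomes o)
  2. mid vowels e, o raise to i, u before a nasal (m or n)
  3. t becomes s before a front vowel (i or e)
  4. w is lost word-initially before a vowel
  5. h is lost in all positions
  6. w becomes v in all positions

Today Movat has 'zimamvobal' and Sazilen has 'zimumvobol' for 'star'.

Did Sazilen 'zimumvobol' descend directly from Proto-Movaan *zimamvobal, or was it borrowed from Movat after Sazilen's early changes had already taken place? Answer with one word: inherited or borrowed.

inherited

If inherited, *zimamvobal would pass through all of Sazilen's changes:
Sazilen: start from *zimamvobal.
  rule 1 (vowel merger): zimamvobal → zimomvobol
  rule 2 (pre-nasal raising): zimomvobol → zimumvobol
  rule 3: no change — zimumvobol
  rule 4: no change — zimumvobol
  rule 5: no change — zimumvobol
  rule 6: no change — zimumvobol
  ⇒ Sazilen zimumvobol
If borrowed from Movat 'zimamvobal' after the early changes, it would undergo only the recent ones:
  rule 4 (glide loss): no change (zimamvobal)
  rule 5 (h-loss): no change (zimamvobal)
  rule 6 (unconditioned shift): no change (zimamvobal)
  ⇒ as a loan: zimamvobal
Sazilen 'zimumvobol' matches the inherited outcome exactly, so it is an inherited cognate, not a loan.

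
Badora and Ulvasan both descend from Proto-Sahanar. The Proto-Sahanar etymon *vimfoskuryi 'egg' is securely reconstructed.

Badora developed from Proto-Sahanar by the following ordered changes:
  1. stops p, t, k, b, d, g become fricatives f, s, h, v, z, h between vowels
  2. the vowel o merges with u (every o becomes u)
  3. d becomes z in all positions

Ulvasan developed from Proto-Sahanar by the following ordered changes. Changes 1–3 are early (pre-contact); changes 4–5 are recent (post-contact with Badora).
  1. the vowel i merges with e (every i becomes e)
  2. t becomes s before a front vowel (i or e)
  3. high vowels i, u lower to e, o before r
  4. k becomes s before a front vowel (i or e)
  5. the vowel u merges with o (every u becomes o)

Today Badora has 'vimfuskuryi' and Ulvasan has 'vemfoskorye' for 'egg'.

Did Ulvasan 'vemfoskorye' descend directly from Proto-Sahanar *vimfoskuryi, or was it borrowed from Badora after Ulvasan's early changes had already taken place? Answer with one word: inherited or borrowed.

If inherited, *vimfoskuryi would pass through all of Ulvasan's changes:
Ulvasan: *vimfoskuryi
  vimfoskuryi → vemfoskurye   [vowel merger]
  vemfoskurye (rule 2 does not apply)
  vemfoskurye → vemfoskorye   [pre-rhotic lowering]
  vemfoskorye (rule 4 does not apply)
  vemfoskorye (rule 5 does not apply)
  giving Ulvasan vemfoskorye.
If borrowed from Badora 'vimfuskuryi' after the early changes, it would undergo only the recent ones:
  rule 4 (palatalisation): no change (vimfuskuryi)
  rule 5 (vowel merger): vimfuskuryi → vimfoskoryi
  ⇒ as a loan: vimfoskoryi
Ulvasan 'vemfoskorye' matches the inherited outcome exactly, so it is an inherited cognate, not a loan.

inherited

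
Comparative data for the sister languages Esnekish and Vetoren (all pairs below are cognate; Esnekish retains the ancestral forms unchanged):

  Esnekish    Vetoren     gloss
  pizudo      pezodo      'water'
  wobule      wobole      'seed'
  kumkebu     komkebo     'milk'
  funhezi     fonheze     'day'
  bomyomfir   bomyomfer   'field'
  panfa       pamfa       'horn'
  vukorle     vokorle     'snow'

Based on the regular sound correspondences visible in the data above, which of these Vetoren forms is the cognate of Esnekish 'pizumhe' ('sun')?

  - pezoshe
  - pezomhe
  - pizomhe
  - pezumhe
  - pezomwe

pezomhe

pizudo ~ pezodo — Esnekish i corresponds to Vetoren e after a consonant, before a consonant other than r, m, n, p, b, f, v.
kumkebu ~ komkebo — Esnekish u corresponds to Vetoren o after a consonant, before a nasal.
Applying these to Esnekish 'pizumhe':
  pizumhe → pezumhe   (i→e after a consonant, before a consonant other than r, m, n, p, b, f, v)
  pezumhe → pezomhe   (u→o after a consonant, before a nasal)
So the Vetoren cognate is 'pezomhe'.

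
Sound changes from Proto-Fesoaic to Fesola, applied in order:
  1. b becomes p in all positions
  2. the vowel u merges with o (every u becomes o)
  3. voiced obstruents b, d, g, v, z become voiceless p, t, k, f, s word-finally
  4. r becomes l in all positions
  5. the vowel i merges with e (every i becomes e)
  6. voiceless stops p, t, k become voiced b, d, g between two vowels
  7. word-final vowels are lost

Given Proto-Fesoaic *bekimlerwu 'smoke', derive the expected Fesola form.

Fesola: *bekimlerwu > pekimlerwu > pekimlerwo > pekimlelwo > pekemlelwo > pegemlelwo > pegemlelw  (by unconditioned shift, vowel merger, unconditioned shift, vowel merger, intervocalic voicing, apocope)

pegemlelw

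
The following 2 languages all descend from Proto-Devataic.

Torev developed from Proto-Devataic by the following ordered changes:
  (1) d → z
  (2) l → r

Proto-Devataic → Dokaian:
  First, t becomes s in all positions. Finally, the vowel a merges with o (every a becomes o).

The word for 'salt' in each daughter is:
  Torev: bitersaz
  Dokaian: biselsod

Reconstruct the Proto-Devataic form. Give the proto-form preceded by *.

Position 8: Torev has z, Dokaian has d. Dokaian preserves d here (none of its changes turn any other segment into d), so the proto-segment is *d.
Position 3: Torev has t, Dokaian has s. Torev preserves t here (none of its changes turn any other segment into t), so the proto-segment is *t.
This points to *bitelsad. Verify forward in each daughter:
Torev: *bitelsad
  bitelsad → bitelsaz   [unconditioned shift]
  bitelsaz → bitersaz   [unconditioned shift]
  giving Torev bitersaz.
Dokaian: *bitelsad > biselsad > biselsod  (by unconditioned shift, vowel merger)
No other proto-form is consistent with every reflex, so the reconstruction is *bitelsad.

*bitelsad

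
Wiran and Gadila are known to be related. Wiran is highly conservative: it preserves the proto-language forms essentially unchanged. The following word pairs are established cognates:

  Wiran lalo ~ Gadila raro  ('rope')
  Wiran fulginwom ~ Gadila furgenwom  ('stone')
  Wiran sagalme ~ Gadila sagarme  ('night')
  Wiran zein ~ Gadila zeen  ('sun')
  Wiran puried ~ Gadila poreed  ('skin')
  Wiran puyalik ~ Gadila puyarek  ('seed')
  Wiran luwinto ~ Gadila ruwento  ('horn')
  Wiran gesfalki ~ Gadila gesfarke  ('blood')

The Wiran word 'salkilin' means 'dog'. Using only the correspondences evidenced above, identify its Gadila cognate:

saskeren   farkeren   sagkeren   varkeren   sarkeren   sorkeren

fulginwom ~ furgenwom, gesfalki ~ gesfarke — Wiran l corresponds to Gadila r after a vowel, before a consonant other than r, m, n, p, b, f, v.
puyalik ~ puyarek — Wiran i corresponds to Gadila e after a consonant, before a consonant other than r, m, n, p, b, f, v.
puyalik ~ puyarek — Wiran l corresponds to Gadila r between vowels (before a front vowel).
fulginwom ~ furgenwom, luwinto ~ ruwento — Wiran i corresponds to Gadila e after a consonant, before a nasal.
Applying these to Wiran 'salkilin':
  salkilin → sarkilin   (l→r after a vowel, before a consonant other than r, m, n, p, b, f, v)
  sarkilin → sarkelin   (i→e after a consonant, before a consonant other than r, m, n, p, b, f, v)
  sarkelin → sarkerin   (l→r between vowels (before a front vowel))
  sarkerin → sarkeren   (i→e after a consonant, before a nasal)
So the Gadila cognate is 'sarkeren'.

sarkeren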